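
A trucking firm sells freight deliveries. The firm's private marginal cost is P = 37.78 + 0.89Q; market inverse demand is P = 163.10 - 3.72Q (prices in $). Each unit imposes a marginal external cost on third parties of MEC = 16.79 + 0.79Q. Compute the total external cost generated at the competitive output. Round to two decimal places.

Market equilibrium (private): 37.78 + 0.89Q = 163.10 - 3.72Q → Q_m = 27.1844.
Total external cost = ∫₀^{Q_m} (16.79 + 0.79Q) dQ = 16.79×27.1844 + ½×0.79×27.1844² = 748.3278.

$748.33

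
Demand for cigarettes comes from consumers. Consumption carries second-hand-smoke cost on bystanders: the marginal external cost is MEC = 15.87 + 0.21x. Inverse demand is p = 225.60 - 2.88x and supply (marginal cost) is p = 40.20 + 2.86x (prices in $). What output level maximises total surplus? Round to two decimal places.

Social marginal benefit = demand − MEC = 209.73 - 3.09x.
Set SMB = MC: 209.73 - 3.09x = 40.20 + 2.86x → x* = 28.4924.

x* = 28.49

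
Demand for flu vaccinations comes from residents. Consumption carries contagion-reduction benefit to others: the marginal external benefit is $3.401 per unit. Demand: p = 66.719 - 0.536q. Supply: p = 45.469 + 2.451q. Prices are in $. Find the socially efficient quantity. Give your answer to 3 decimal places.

Social marginal benefit = demand + MEB = 70.120 - 0.536q.
Set SMB = MC: 70.120 - 0.536q = 45.469 + 2.451q → q* = 8.2528.

q* = 8.253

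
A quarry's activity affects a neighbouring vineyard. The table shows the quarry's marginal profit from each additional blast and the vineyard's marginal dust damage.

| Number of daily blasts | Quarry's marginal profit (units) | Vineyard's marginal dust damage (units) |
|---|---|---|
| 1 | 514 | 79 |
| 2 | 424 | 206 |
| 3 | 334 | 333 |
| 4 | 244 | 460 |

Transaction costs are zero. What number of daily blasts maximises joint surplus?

3

Bargaining reaches the level where marginal profit last exceeds marginal dust damage.
That holds through level 3 (334 ≥ 333) but not at 4 (244 < 460).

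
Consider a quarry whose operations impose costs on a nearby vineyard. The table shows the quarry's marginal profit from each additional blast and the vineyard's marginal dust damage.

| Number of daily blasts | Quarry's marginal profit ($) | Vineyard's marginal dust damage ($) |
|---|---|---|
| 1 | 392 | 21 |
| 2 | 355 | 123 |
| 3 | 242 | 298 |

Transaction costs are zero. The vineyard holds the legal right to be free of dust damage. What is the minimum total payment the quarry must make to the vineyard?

$144

Efficient level: marginal profit ≥ marginal dust damage through level 2, so k* = 2.
With the vineyard holding the right, the quarry must at least compensate total damage at k*: 21 + 123 = 144.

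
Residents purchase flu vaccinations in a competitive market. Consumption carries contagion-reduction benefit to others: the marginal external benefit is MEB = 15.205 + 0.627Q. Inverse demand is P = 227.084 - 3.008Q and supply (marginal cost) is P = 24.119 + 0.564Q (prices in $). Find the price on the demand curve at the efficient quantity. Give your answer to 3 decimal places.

Social marginal benefit = demand + MEB = 242.289 - 2.381Q.
Set SMB = MC: 242.289 - 2.381Q = 24.119 + 0.564Q → Q* = 74.0815.
Consumer price on the demand curve at Q*: 227.084 − 3.008×74.0815 = 4.2468.

P = $4.247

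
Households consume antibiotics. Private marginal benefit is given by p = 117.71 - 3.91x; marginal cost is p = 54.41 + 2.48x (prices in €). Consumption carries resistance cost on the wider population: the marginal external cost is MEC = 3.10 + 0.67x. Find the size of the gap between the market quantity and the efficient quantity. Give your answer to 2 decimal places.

1.38 units

Market equilibrium (private): 54.41 + 2.48x = 117.71 - 3.91x → x_m = 9.9061.
Social marginal benefit = demand − MEC = 114.61 - 4.58x.
Set SMB = MC: 114.61 - 4.58x = 54.41 + 2.48x → x* = 8.5269.
Gap = |9.9061 − 8.5269| = 1.3792.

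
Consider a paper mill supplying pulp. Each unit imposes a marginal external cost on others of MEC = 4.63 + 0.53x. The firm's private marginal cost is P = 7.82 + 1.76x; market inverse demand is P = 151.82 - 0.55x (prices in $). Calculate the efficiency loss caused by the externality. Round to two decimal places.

DWL = $249.82

Market equilibrium (private): 7.82 + 1.76x = 151.82 - 0.55x → x_m = 62.3377.
Social marginal cost = private MC + MEC = 12.45 + 2.29x.
Set SMC = demand: 12.45 + 2.29x = 151.82 - 0.55x → x* = 49.0739.
Height of the DWL triangle at x_m is SMC(x_m) − demand(x_m) = MEC(x_m) = 37.6690.
DWL = ½ × 13.2638 × 37.6690 = 249.8170.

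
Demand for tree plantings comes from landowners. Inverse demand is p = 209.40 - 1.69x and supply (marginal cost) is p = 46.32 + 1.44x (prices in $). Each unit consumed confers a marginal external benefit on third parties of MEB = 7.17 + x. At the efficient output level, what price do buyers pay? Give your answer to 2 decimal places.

Social marginal benefit = demand + MEB = 216.57 - 0.69x.
Set SMB = MC: 216.57 - 0.69x = 46.32 + 1.44x → x* = 79.9296.
Consumer price on the demand curve at x*: 209.40 − 1.69×79.9296 = 74.3190.

P = $74.32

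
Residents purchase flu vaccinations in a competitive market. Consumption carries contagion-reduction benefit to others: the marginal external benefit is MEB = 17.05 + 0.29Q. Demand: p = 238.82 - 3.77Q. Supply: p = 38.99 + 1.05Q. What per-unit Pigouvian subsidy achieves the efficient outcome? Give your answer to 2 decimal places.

Social marginal benefit = demand + MEB = 255.87 - 3.48Q.
Set SMB = MC: 255.87 - 3.48Q = 38.99 + 1.05Q → Q* = 47.8764.
The Pigouvian subsidy equals MEB at Q*: 17.05 + 0.29×47.8764 = 30.9342.

subsidy = 30.93 per unit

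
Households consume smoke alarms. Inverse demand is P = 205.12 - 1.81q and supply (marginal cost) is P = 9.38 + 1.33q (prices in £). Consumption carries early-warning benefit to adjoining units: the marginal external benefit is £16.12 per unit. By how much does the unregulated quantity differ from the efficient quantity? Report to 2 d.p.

Market equilibrium (private): 9.38 + 1.33q = 205.12 - 1.81q → q_m = 62.3376.
Social marginal benefit = demand + MEB = 221.24 - 1.81q.
Set SMB = MC: 221.24 - 1.81q = 9.38 + 1.33q → q* = 67.4713.
Gap = |62.3376 − 67.4713| = 5.1337.

5.13 units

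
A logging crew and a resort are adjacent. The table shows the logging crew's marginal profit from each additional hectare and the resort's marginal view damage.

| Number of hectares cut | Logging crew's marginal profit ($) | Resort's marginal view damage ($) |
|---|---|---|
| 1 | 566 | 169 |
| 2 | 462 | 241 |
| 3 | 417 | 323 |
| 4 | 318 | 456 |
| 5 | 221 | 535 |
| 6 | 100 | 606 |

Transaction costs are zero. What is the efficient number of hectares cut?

Bargaining reaches the level where marginal profit last exceeds marginal view damage.
That holds through level 3 (417 ≥ 323) but not at 4 (318 < 456).

3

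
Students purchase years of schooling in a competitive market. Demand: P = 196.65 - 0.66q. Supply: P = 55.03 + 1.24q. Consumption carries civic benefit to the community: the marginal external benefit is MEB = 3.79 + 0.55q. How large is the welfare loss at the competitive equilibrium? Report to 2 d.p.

DWL = 742.86

Market equilibrium (private): 55.03 + 1.24q = 196.65 - 0.66q → q_m = 74.5368.
Social marginal benefit = demand + MEB = 200.44 - 0.11q.
Set SMB = MC: 200.44 - 0.11q = 55.03 + 1.24q → q* = 107.7111.
The loss is the area between SMB and MC from q* to q_m; with linear curves that's a triangle of height MEB(q_m).
DWL = ½ × 33.1743 × 44.7853 = 742.8605.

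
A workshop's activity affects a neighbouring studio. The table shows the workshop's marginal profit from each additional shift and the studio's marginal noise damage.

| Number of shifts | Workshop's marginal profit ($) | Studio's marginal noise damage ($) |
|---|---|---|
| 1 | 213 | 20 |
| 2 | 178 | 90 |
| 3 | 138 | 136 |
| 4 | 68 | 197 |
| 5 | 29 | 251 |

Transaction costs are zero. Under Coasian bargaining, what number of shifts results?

3

Bargaining reaches the level where marginal profit last exceeds marginal noise damage.
That holds through level 3 (138 ≥ 136) but not at 4 (68 < 197).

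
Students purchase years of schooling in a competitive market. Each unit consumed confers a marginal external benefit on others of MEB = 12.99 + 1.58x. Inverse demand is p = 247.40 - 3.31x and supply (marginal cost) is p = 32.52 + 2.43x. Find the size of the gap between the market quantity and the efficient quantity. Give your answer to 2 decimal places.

Market equilibrium (private): 32.52 + 2.43x = 247.40 - 3.31x → x_m = 37.4355.
Social marginal benefit = demand + MEB = 260.39 - 1.73x.
Set SMB = MC: 260.39 - 1.73x = 32.52 + 2.43x → x* = 54.7764.
Gap = |37.4355 − 54.7764| = 17.3409.

17.34 units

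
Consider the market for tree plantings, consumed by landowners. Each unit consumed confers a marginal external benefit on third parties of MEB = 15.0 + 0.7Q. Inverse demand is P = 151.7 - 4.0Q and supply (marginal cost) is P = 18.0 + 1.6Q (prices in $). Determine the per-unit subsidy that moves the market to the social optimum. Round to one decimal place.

subsidy = $36.2 per unit

Social marginal benefit = demand + MEB = 166.7 - 3.3Q.
Set SMB = MC: 166.7 - 3.3Q = 18.0 + 1.6Q → Q* = 30.3469.
The Pigouvian subsidy equals MEB at Q*: 15.0 + 0.7×30.3469 = 36.2428.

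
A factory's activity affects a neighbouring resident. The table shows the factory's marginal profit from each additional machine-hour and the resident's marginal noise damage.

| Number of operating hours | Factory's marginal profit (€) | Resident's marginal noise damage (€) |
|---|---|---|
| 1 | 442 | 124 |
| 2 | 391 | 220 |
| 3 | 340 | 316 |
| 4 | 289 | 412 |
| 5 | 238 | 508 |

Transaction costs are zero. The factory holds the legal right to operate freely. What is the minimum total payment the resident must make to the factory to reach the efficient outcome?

€527

Left alone the factory would choose level 5 (marginal profit stays positive).
Efficient level: k* = 3 (marginal profit ≥ marginal noise damage through 3).
The resident must at least cover the factory's forgone profit from cutting 5→3: 289 + 238 = 527.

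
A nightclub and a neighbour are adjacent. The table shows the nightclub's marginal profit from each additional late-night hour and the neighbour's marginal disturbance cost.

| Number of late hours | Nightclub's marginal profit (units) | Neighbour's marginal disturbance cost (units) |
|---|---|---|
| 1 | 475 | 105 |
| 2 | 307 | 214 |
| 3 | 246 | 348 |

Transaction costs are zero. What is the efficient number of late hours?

Bargaining reaches the level where marginal profit last exceeds marginal disturbance cost.
That holds through level 2 (307 ≥ 214) but not at 3 (246 < 348).

2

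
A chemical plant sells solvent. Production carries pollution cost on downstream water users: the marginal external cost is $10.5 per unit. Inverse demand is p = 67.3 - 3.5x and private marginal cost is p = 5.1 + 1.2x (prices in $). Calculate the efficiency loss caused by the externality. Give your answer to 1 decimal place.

DWL = $11.7

Market equilibrium (private): 5.1 + 1.2x = 67.3 - 3.5x → x_m = 13.2340.
Social marginal cost = private MC + MEC = 15.6 + 1.2x.
Set SMC = demand: 15.6 + 1.2x = 67.3 - 3.5x → x* = 11.0000.
The loss is the area between SMC and demand from x* to x_m; with linear curves that's a triangle of height MEC(x_m).
DWL = ½ × 2.2340 × 10.5000 = 11.7285.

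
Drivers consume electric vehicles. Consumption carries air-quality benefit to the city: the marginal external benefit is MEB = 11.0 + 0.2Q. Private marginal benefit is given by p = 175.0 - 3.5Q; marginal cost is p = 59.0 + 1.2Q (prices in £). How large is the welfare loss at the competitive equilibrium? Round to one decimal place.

DWL = £28.2

Market equilibrium (private): 59.0 + 1.2Q = 175.0 - 3.5Q → Q_m = 24.6809.
Social marginal benefit = demand + MEB = 186.0 - 3.3Q.
Set SMB = MC: 186.0 - 3.3Q = 59.0 + 1.2Q → Q* = 28.2222.
The welfare-loss triangle has base |Q_m − Q*| and height MEB(Q_m) (the vertical gap between SMB and MC is zero at Q* and MEB at Q_m).
DWL = ½ × 3.5413 × 15.9362 = 28.2174.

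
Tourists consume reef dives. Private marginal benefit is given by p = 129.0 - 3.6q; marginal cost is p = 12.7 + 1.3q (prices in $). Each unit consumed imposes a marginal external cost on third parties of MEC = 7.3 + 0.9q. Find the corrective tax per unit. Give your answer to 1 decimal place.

tax = $24.2 per unit

Social marginal benefit = demand − MEC = 121.7 - 4.5q.
Set SMB = MC: 121.7 - 4.5q = 12.7 + 1.3q → q* = 18.7931.
The Pigouvian tax equals MEC at q*: 7.3 + 0.9×18.7931 = 24.2138.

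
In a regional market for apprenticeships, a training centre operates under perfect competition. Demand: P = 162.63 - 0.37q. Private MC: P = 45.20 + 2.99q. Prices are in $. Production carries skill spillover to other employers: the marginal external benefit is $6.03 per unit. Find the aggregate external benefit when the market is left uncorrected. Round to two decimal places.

$210.74

Market equilibrium (private): 45.20 + 2.99q = 162.63 - 0.37q → q_m = 34.9494.
Total external benefit = MEB × q_m = 6.03 × 34.9494 = 210.7449.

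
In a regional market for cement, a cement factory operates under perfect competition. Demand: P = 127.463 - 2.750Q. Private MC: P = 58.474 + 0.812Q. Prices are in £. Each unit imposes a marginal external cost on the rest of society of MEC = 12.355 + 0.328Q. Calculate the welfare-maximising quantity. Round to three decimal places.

Q* = 14.559

Social marginal cost = private MC + MEC = 70.829 + 1.140Q.
Set SMC = demand: 70.829 + 1.140Q = 127.463 - 2.750Q → Q* = 14.5589.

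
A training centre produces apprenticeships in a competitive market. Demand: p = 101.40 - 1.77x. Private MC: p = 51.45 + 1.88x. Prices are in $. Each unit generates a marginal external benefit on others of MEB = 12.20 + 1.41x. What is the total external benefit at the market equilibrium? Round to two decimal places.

Market equilibrium (private): 51.45 + 1.88x = 101.40 - 1.77x → x_m = 13.6849.
Total external benefit = ∫₀^{x_m} (12.20 + 1.41x) dx = 12.20×13.6849 + ½×1.41×13.6849² = 298.9857.

$298.99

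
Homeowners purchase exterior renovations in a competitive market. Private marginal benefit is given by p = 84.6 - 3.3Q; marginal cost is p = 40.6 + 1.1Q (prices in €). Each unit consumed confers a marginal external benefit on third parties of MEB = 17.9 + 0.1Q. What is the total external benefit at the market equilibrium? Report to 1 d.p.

€184.0

Market equilibrium (private): 40.6 + 1.1Q = 84.6 - 3.3Q → Q_m = 10.0000.
Total external benefit = ∫₀^{Q_m} (17.9 + 0.1Q) dQ = 17.9×10.0000 + ½×0.1×10.0000² = 184.0000.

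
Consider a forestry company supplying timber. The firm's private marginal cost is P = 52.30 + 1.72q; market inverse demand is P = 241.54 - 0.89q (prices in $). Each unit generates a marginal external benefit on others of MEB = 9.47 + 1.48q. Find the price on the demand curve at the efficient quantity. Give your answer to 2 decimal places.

P = $85.03

Social marginal cost = private MC − MEB = 42.83 + 0.24q.
Set SMC = demand: 42.83 + 0.24q = 241.54 - 0.89q → q* = 175.8496.
Consumer price on the demand curve at q*: 241.54 − 0.89×175.8496 = 85.0339.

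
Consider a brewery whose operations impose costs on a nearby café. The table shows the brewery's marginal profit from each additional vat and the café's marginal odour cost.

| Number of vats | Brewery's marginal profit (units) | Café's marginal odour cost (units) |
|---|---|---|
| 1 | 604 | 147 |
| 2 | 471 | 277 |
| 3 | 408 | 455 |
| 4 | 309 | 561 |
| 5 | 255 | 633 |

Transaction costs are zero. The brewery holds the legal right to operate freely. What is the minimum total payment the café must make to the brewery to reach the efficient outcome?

Left alone the brewery would choose level 5 (marginal profit stays positive).
Efficient level: k* = 2 (marginal profit ≥ marginal odour cost through 2).
The café must at least cover the brewery's forgone profit from cutting 5→2: 408 + 309 + 255 = 972.

972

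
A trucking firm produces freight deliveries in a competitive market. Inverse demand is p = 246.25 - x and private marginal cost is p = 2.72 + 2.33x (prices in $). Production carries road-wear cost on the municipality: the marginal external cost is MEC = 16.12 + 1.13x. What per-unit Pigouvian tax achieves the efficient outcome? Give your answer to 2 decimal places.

tax = $73.74 per unit

Social marginal cost = private MC + MEC = 18.84 + 3.46x.
Set SMC = demand: 18.84 + 3.46x = 246.25 - x → x* = 50.9888.
The Pigouvian tax equals MEC at x*: 16.12 + 1.13×50.9888 = 73.7373.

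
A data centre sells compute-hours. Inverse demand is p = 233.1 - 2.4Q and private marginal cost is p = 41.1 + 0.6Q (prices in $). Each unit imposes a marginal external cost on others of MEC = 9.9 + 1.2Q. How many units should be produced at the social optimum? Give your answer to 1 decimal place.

Social marginal cost = private MC + MEC = 51.0 + 1.8Q.
Set SMC = demand: 51.0 + 1.8Q = 233.1 - 2.4Q → Q* = 43.3571.

Q* = 43.4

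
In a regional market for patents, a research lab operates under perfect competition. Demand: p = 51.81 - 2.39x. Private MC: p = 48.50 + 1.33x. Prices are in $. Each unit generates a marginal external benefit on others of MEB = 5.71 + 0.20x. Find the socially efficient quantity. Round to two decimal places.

Social marginal cost = private MC − MEB = 42.79 + 1.13x.
Set SMC = demand: 42.79 + 1.13x = 51.81 - 2.39x → x* = 2.5625.

x* = 2.56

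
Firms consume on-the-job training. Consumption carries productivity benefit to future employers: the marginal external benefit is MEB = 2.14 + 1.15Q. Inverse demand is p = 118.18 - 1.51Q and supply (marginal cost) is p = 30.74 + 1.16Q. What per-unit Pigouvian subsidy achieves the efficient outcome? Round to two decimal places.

subsidy = 69.91 per unit

Social marginal benefit = demand + MEB = 120.32 - 0.36Q.
Set SMB = MC: 120.32 - 0.36Q = 30.74 + 1.16Q → Q* = 58.9342.
The Pigouvian subsidy equals MEB at Q*: 2.14 + 1.15×58.9342 = 69.9143.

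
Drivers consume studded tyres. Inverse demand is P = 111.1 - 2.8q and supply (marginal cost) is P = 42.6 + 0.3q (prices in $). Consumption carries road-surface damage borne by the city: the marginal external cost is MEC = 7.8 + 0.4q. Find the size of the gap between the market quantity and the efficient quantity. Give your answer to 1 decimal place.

4.8 units

Market equilibrium (private): 42.6 + 0.3q = 111.1 - 2.8q → q_m = 22.0968.
Social marginal benefit = demand − MEC = 103.3 - 3.2q.
Set SMB = MC: 103.3 - 3.2q = 42.6 + 0.3q → q* = 17.3429.
Gap = |22.0968 − 17.3429| = 4.7539.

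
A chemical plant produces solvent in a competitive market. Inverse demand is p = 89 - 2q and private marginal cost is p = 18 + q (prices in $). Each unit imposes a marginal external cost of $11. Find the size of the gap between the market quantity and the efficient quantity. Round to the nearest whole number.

Market equilibrium (private): 18 + q = 89 - 2q → q_m = 23.6667.
Social marginal cost = private MC + MEC = 29 + q.
Set SMC = demand: 29 + q = 89 - 2q → q* = 20.0000.
Gap = |23.6667 − 20.0000| = 3.6667.

4 units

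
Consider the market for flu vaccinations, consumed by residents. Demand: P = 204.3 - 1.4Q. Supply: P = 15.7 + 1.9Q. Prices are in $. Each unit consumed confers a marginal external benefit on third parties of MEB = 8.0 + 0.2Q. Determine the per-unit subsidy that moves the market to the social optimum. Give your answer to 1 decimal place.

Social marginal benefit = demand + MEB = 212.3 - 1.2Q.
Set SMB = MC: 212.3 - 1.2Q = 15.7 + 1.9Q → Q* = 63.4194.
The Pigouvian subsidy equals MEB at Q*: 8.0 + 0.2×63.4194 = 20.6839.

subsidy = $20.7 per unit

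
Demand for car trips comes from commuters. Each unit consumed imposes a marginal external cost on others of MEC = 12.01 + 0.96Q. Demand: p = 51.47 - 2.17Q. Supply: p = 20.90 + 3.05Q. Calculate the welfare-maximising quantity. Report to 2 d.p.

Social marginal benefit = demand − MEC = 39.46 - 3.13Q.
Set SMB = MC: 39.46 - 3.13Q = 20.90 + 3.05Q → Q* = 3.0032.

Q* = 3.00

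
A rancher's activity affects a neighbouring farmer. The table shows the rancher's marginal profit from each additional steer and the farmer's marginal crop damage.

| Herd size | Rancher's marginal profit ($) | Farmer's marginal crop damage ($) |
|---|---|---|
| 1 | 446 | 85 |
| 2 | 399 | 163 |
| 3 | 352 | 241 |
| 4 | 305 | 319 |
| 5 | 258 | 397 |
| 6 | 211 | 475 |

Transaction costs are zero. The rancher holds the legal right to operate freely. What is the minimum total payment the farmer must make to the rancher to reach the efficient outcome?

$774

Left alone the rancher would choose level 6 (marginal profit stays positive).
Efficient level: k* = 3 (marginal profit ≥ marginal crop damage through 3).
The farmer must at least cover the rancher's forgone profit from cutting 6→3: 305 + 258 + 211 = 774.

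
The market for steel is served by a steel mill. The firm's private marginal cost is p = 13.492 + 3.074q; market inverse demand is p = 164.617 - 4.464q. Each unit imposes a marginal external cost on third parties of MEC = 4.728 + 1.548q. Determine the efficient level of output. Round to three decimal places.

Social marginal cost = private MC + MEC = 18.220 + 4.622q.
Set SMC = demand: 18.220 + 4.622q = 164.617 - 4.464q → q* = 16.1124.

q* = 16.112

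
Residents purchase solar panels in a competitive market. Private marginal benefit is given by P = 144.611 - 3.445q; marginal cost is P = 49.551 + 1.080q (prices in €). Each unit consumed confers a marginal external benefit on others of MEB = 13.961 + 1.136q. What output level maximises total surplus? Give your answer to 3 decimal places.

q* = 32.169

Social marginal benefit = demand + MEB = 158.572 - 2.309q.
Set SMB = MC: 158.572 - 2.309q = 49.551 + 1.080q → q* = 32.1691.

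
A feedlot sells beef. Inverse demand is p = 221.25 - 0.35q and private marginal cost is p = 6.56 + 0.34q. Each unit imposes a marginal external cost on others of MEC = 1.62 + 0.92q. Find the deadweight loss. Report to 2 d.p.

Market equilibrium (private): 6.56 + 0.34q = 221.25 - 0.35q → q_m = 311.1449.
Social marginal cost = private MC + MEC = 8.18 + 1.26q.
Set SMC = demand: 8.18 + 1.26q = 221.25 - 0.35q → q* = 132.3416.
Between q* and q_m the wedge SMC − demand runs linearly from 0 to MEC(q_m), so the loss is a triangle.
DWL = ½ × 178.8033 × 287.8733 = 25736.3480.

DWL = 25736.35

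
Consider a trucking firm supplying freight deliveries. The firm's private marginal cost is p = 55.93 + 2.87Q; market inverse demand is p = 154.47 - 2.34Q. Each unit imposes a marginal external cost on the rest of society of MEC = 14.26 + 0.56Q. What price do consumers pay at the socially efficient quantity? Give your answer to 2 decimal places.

Social marginal cost = private MC + MEC = 70.19 + 3.43Q.
Set SMC = demand: 70.19 + 3.43Q = 154.47 - 2.34Q → Q* = 14.6066.
Consumer price on the demand curve at Q*: 154.47 − 2.34×14.6066 = 120.2906.

P = 120.29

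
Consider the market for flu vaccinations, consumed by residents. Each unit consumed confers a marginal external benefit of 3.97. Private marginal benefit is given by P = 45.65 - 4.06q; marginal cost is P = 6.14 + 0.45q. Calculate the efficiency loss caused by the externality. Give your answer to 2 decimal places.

DWL = 1.75

Market equilibrium (private): 6.14 + 0.45q = 45.65 - 4.06q → q_m = 8.7605.
Social marginal benefit = demand + MEB = 49.62 - 4.06q.
Set SMB = MC: 49.62 - 4.06q = 6.14 + 0.45q → q* = 9.6408.
The welfare-loss triangle has base |q_m − q*| and height MEB(q_m) (the vertical gap between SMB and MC is zero at q* and MEB at q_m).
DWL = ½ × 0.8803 × 3.9700 = 1.7474.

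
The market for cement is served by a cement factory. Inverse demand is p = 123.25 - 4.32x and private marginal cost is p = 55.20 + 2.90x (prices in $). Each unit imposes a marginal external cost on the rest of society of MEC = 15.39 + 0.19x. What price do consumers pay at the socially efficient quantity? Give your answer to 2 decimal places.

P = $92.55

Social marginal cost = private MC + MEC = 70.59 + 3.09x.
Set SMC = demand: 70.59 + 3.09x = 123.25 - 4.32x → x* = 7.1066.
Consumer price on the demand curve at x*: 123.25 − 4.32×7.1066 = 92.5495.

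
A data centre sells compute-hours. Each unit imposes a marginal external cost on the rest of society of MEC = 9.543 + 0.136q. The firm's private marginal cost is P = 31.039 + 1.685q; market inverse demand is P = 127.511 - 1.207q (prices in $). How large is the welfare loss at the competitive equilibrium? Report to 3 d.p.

Market equilibrium (private): 31.039 + 1.685q = 127.511 - 1.207q → q_m = 33.3582.
Social marginal cost = private MC + MEC = 40.582 + 1.821q.
Set SMC = demand: 40.582 + 1.821q = 127.511 - 1.207q → q* = 28.7084.
The welfare-loss triangle has base |q_m − q*| and height MEC(q_m) (the vertical gap between SMC and demand is zero at q* and MEC at q_m).
DWL = ½ × 4.6498 × 14.0797 = 32.7339.

DWL = $32.734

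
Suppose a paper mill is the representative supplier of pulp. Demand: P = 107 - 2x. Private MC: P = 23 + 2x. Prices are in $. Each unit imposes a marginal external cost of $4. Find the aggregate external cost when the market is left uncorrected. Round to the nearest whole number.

$84

Market equilibrium (private): 23 + 2x = 107 - 2x → x_m = 21.0000.
Total external cost = MEC × x_m = 4 × 21.0000 = 84.0000.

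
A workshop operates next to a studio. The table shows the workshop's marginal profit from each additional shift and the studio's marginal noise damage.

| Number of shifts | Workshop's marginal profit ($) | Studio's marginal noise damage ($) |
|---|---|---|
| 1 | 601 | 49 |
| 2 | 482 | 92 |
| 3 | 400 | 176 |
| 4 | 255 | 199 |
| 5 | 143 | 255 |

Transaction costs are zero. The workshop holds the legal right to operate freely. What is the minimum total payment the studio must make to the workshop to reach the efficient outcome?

$143

Left alone the workshop would choose level 5 (marginal profit stays positive).
Efficient level: k* = 4 (marginal profit ≥ marginal noise damage through 4).
The studio must at least cover the workshop's forgone profit from cutting 5→4: 143 = 143.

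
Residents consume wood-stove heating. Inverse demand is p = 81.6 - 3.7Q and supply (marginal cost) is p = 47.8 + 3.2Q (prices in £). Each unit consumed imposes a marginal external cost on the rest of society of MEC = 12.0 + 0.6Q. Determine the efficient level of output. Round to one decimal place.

Social marginal benefit = demand − MEC = 69.6 - 4.3Q.
Set SMB = MC: 69.6 - 4.3Q = 47.8 + 3.2Q → Q* = 2.9067.

Q* = 2.9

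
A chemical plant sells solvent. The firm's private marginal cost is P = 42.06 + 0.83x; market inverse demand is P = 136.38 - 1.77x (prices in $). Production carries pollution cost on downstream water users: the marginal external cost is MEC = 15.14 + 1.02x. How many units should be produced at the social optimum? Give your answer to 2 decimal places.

Social marginal cost = private MC + MEC = 57.20 + 1.85x.
Set SMC = demand: 57.20 + 1.85x = 136.38 - 1.77x → x* = 21.8729.

x* = 21.87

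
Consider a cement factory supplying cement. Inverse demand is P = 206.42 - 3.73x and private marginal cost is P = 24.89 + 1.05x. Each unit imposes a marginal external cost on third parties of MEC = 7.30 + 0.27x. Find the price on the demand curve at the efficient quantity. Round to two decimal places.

Social marginal cost = private MC + MEC = 32.19 + 1.32x.
Set SMC = demand: 32.19 + 1.32x = 206.42 - 3.73x → x* = 34.5010.
Consumer price on the demand curve at x*: 206.42 − 3.73×34.5010 = 77.7313.

P = 77.73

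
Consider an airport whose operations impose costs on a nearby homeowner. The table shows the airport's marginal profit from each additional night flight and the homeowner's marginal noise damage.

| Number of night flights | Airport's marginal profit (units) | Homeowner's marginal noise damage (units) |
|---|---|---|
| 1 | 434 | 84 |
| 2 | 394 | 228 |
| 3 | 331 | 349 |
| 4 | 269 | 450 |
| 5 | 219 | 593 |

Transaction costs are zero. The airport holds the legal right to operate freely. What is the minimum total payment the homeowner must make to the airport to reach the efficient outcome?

Left alone the airport would choose level 5 (marginal profit stays positive).
Efficient level: k* = 2 (marginal profit ≥ marginal noise damage through 2).
The homeowner must at least cover the airport's forgone profit from cutting 5→2: 331 + 269 + 219 = 819.

819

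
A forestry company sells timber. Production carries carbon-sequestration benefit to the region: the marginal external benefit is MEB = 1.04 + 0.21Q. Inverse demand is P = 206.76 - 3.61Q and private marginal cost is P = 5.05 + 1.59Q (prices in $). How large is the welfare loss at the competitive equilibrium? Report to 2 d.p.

DWL = $8.46

Market equilibrium (private): 5.05 + 1.59Q = 206.76 - 3.61Q → Q_m = 38.7904.
Social marginal cost = private MC − MEB = 4.01 + 1.38Q.
Set SMC = demand: 4.01 + 1.38Q = 206.76 - 3.61Q → Q* = 40.6313.
The loss is the area between SMC and demand from Q* to Q_m; with linear curves that's a triangle of height MEB(Q_m).
DWL = ½ × 1.8409 × 9.1860 = 8.4553.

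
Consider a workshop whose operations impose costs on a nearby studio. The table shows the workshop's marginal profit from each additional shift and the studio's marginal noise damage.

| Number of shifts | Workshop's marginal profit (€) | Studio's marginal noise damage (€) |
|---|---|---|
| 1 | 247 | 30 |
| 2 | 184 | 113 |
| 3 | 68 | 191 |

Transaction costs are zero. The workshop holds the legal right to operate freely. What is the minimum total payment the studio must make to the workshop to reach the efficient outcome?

€68

Left alone the workshop would choose level 3 (marginal profit stays positive).
Efficient level: k* = 2 (marginal profit ≥ marginal noise damage through 2).
The studio must at least cover the workshop's forgone profit from cutting 3→2: 68 = 68.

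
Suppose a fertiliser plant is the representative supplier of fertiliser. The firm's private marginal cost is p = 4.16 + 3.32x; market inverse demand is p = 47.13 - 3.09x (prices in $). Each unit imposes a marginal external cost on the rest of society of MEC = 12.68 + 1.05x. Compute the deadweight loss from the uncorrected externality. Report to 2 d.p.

Market equilibrium (private): 4.16 + 3.32x = 47.13 - 3.09x → x_m = 6.7036.
Social marginal cost = private MC + MEC = 16.84 + 4.37x.
Set SMC = demand: 16.84 + 4.37x = 47.13 - 3.09x → x* = 4.0603.
The loss is the area between SMC and demand from x* to x_m; with linear curves that's a triangle of height MEC(x_m).
DWL = ½ × 2.6433 × 19.7188 = 26.0614.

DWL = $26.06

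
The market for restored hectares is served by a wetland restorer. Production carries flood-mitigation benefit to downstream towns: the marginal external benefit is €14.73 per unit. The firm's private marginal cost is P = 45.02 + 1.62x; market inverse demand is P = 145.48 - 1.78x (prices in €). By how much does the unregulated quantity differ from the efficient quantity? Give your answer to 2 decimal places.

Market equilibrium (private): 45.02 + 1.62x = 145.48 - 1.78x → x_m = 29.5471.
Social marginal cost = private MC − MEB = 30.29 + 1.62x.
Set SMC = demand: 30.29 + 1.62x = 145.48 - 1.78x → x* = 33.8794.
Gap = |29.5471 − 33.8794| = 4.3323.

4.33 units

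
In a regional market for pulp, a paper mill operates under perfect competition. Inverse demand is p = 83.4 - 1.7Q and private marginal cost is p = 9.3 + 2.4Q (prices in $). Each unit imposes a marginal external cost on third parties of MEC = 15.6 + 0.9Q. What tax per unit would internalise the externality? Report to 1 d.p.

tax = $26.1 per unit

Social marginal cost = private MC + MEC = 24.9 + 3.3Q.
Set SMC = demand: 24.9 + 3.3Q = 83.4 - 1.7Q → Q* = 11.7000.
The Pigouvian tax equals MEC at Q*: 15.6 + 0.9×11.7000 = 26.1300.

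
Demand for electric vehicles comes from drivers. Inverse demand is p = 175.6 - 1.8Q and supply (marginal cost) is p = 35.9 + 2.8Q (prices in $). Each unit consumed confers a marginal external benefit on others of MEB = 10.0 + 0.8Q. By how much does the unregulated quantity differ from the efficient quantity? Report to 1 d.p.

9.0 units

Market equilibrium (private): 35.9 + 2.8Q = 175.6 - 1.8Q → Q_m = 30.3696.
Social marginal benefit = demand + MEB = 185.6 - Q.
Set SMB = MC: 185.6 - Q = 35.9 + 2.8Q → Q* = 39.3947.
Gap = |30.3696 − 39.3947| = 9.0251.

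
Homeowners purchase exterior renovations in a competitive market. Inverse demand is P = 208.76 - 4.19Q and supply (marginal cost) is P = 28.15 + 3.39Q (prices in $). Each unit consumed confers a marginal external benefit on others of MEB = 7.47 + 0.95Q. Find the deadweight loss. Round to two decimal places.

DWL = $68.35

Market equilibrium (private): 28.15 + 3.39Q = 208.76 - 4.19Q → Q_m = 23.8272.
Social marginal benefit = demand + MEB = 216.23 - 3.24Q.
Set SMB = MC: 216.23 - 3.24Q = 28.15 + 3.39Q → Q* = 28.3680.
The welfare-loss triangle has base |Q_m − Q*| and height MEB(Q_m) (the vertical gap between SMB and MC is zero at Q* and MEB at Q_m).
DWL = ½ × 4.5408 × 30.1058 = 68.3522.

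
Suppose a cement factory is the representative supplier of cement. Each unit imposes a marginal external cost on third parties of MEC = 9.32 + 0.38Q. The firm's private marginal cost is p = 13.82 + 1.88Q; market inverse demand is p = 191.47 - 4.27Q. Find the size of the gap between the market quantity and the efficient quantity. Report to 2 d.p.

Market equilibrium (private): 13.82 + 1.88Q = 191.47 - 4.27Q → Q_m = 28.8862.
Social marginal cost = private MC + MEC = 23.14 + 2.26Q.
Set SMC = demand: 23.14 + 2.26Q = 191.47 - 4.27Q → Q* = 25.7779.
Gap = |28.8862 − 25.7779| = 3.1083.

3.11 units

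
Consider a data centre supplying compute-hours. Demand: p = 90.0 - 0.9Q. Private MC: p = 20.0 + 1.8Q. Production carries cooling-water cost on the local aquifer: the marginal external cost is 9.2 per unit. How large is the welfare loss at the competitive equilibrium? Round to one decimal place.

Market equilibrium (private): 20.0 + 1.8Q = 90.0 - 0.9Q → Q_m = 25.9259.
Social marginal cost = private MC + MEC = 29.2 + 1.8Q.
Set SMC = demand: 29.2 + 1.8Q = 90.0 - 0.9Q → Q* = 22.5185.
The loss is the area between SMC and demand from Q* to Q_m; with linear curves that's a triangle of height MEC(Q_m).
DWL = ½ × 3.4074 × 9.2000 = 15.6740.

DWL = 15.7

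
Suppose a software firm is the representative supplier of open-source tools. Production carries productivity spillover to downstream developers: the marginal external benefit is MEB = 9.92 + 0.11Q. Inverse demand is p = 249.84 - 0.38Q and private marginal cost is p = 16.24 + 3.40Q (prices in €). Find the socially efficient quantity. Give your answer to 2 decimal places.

Q* = 66.35

Social marginal cost = private MC − MEB = 6.32 + 3.29Q.
Set SMC = demand: 6.32 + 3.29Q = 249.84 - 0.38Q → Q* = 66.3542.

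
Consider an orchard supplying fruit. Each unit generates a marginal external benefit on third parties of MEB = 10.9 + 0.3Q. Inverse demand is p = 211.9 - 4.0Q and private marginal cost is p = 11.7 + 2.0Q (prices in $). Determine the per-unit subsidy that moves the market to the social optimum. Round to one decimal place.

subsidy = $22.0 per unit

Social marginal cost = private MC − MEB = 0.8 + 1.7Q.
Set SMC = demand: 0.8 + 1.7Q = 211.9 - 4.0Q → Q* = 37.0351.
The Pigouvian subsidy equals MEB at Q*: 10.9 + 0.3×37.0351 = 22.0105.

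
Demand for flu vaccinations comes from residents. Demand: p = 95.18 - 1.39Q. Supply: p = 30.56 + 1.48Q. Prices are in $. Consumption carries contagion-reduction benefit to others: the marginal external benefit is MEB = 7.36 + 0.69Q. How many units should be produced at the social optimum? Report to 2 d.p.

Q* = 33.02

Social marginal benefit = demand + MEB = 102.54 - 0.70Q.
Set SMB = MC: 102.54 - 0.70Q = 30.56 + 1.48Q → Q* = 33.0183.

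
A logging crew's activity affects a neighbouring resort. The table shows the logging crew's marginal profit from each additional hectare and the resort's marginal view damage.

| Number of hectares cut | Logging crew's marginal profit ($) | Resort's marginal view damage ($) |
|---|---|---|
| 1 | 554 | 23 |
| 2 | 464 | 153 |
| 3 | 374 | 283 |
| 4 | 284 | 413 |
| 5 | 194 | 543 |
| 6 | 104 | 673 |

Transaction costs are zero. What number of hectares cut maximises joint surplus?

Bargaining reaches the level where marginal profit last exceeds marginal view damage.
That holds through level 3 (374 ≥ 283) but not at 4 (284 < 413).

3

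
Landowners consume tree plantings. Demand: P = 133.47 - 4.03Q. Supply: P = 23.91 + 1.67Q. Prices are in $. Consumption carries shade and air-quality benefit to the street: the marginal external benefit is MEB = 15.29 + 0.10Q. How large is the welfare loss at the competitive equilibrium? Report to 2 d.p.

DWL = $26.45

Market equilibrium (private): 23.91 + 1.67Q = 133.47 - 4.03Q → Q_m = 19.2211.
Social marginal benefit = demand + MEB = 148.76 - 3.93Q.
Set SMB = MC: 148.76 - 3.93Q = 23.91 + 1.67Q → Q* = 22.2946.
The loss is the area between SMB and MC from Q* to Q_m; with linear curves that's a triangle of height MEB(Q_m).
DWL = ½ × 3.0735 × 17.2121 = 26.4507.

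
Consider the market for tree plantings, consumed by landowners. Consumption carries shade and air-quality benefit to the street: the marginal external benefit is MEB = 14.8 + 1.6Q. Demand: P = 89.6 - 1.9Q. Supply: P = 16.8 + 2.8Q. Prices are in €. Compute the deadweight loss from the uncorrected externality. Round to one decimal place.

Market equilibrium (private): 16.8 + 2.8Q = 89.6 - 1.9Q → Q_m = 15.4894.
Social marginal benefit = demand + MEB = 104.4 - 0.3Q.
Set SMB = MC: 104.4 - 0.3Q = 16.8 + 2.8Q → Q* = 28.2581.
The loss is the area between SMB and MC from Q* to Q_m; with linear curves that's a triangle of height MEB(Q_m).
DWL = ½ × 12.7687 × 39.5830 = 252.7117.

DWL = €252.7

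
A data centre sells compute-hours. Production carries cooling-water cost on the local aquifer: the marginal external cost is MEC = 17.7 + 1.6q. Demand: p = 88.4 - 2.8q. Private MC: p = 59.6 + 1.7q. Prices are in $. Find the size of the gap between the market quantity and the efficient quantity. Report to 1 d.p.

4.6 units

Market equilibrium (private): 59.6 + 1.7q = 88.4 - 2.8q → q_m = 6.4000.
Social marginal cost = private MC + MEC = 77.3 + 3.3q.
Set SMC = demand: 77.3 + 3.3q = 88.4 - 2.8q → q* = 1.8197.
Gap = |6.4000 − 1.8197| = 4.5803.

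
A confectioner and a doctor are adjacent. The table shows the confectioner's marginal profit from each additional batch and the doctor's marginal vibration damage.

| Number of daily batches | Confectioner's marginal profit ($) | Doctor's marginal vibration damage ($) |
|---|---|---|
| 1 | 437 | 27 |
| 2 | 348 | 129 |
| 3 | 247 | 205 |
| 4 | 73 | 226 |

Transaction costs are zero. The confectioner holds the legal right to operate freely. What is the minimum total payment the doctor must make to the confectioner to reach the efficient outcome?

$73

Left alone the confectioner would choose level 4 (marginal profit stays positive).
Efficient level: k* = 3 (marginal profit ≥ marginal vibration damage through 3).
The doctor must at least cover the confectioner's forgone profit from cutting 4→3: 73 = 73.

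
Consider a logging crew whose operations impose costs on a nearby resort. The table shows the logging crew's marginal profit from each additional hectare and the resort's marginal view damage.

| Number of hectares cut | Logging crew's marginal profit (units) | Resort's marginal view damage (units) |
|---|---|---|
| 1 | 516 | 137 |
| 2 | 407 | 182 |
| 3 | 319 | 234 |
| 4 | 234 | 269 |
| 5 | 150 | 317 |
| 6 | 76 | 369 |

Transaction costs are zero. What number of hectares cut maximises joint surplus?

Bargaining reaches the level where marginal profit last exceeds marginal view damage.
That holds through level 3 (319 ≥ 234) but not at 4 (234 < 269).

3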